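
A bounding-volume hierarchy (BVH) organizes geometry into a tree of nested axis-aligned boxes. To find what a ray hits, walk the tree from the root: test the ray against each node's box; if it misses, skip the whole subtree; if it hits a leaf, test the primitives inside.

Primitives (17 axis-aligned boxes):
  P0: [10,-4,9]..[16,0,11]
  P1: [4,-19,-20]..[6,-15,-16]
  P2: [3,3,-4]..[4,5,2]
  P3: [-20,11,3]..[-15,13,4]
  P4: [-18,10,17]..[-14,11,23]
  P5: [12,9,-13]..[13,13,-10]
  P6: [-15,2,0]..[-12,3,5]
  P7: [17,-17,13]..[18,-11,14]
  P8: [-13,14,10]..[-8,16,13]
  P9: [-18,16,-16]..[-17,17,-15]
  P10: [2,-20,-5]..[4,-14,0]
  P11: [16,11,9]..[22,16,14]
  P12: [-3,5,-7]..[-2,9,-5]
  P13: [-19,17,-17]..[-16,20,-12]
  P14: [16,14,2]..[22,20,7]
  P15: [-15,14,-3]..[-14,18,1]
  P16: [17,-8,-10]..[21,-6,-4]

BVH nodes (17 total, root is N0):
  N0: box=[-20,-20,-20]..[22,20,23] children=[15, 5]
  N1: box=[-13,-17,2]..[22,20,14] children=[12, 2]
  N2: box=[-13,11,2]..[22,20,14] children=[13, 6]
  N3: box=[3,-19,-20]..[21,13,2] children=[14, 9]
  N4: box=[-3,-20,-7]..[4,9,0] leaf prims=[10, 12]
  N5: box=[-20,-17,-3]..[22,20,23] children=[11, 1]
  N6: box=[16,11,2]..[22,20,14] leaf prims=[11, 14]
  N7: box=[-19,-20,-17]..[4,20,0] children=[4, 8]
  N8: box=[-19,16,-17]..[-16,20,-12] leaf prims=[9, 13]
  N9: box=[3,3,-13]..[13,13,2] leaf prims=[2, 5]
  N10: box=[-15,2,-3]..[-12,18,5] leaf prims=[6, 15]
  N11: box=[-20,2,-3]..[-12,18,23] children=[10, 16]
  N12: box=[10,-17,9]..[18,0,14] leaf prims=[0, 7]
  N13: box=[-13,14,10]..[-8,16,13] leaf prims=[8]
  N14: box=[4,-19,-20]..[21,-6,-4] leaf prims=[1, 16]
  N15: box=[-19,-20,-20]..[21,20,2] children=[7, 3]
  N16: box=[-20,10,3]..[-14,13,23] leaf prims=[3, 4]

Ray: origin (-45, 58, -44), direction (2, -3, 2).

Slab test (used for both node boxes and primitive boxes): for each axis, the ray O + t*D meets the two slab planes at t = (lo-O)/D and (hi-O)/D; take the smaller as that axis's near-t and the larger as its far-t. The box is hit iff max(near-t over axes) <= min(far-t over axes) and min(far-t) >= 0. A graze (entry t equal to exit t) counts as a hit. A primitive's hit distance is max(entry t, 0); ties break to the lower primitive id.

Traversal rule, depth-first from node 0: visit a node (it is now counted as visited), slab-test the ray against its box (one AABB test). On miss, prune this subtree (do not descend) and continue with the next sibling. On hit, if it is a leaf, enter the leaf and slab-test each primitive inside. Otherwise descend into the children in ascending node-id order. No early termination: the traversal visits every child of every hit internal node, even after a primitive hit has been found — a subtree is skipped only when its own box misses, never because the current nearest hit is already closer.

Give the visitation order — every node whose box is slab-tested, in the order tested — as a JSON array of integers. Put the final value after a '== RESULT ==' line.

Traverse from the root:
N0 x:[25/2,67/2] y:[38/3,26] z:[12,67/2] -> hit [38/3,26], descend [5, 15]
  N5 x:[25/2,67/2] y:[38/3,25] z:[41/2,67/2] -> hit [41/2,25], descend [1, 11]
    N1 x:[16,67/2] y:[38/3,25] z:[23,29] -> hit [23,25], descend [2, 12]
      N2 x:[16,67/2] y:[38/3,47/3] z:[23,29] -> miss, prune
      N12 x:[55/2,63/2] y:[58/3,25] z:[53/2,29] -> miss, prune
    N11 x:[25/2,33/2] y:[40/3,56/3] z:[41/2,67/2] -> miss, prune
  N15 x:[13,33] y:[38/3,26] z:[12,23] -> hit [13,23], descend [3, 7]
    N3 x:[24,33] y:[15,77/3] z:[12,23] -> miss, prune
    N7 x:[13,49/2] y:[38/3,26] z:[27/2,22] -> hit [27/2,22], descend [4, 8]
      N4 x:[21,49/2] y:[49/3,26] z:[37/2,22] -> hit [21,22] leaf, test {P10(miss), P12(miss)}
      N8 x:[13,29/2] y:[38/3,14] z:[27/2,16] -> hit [27/2,14] leaf, test {P9@t=14, P13@t=27/2}

Visited [0, 5, 1, 2, 12, 11, 15, 3, 7, 4, 8]. Tests: 11 box, 2 leaf. Nearest: P13.

== RESULT ==
[0, 5, 1, 2, 12, 11, 15, 3, 7, 4, 8]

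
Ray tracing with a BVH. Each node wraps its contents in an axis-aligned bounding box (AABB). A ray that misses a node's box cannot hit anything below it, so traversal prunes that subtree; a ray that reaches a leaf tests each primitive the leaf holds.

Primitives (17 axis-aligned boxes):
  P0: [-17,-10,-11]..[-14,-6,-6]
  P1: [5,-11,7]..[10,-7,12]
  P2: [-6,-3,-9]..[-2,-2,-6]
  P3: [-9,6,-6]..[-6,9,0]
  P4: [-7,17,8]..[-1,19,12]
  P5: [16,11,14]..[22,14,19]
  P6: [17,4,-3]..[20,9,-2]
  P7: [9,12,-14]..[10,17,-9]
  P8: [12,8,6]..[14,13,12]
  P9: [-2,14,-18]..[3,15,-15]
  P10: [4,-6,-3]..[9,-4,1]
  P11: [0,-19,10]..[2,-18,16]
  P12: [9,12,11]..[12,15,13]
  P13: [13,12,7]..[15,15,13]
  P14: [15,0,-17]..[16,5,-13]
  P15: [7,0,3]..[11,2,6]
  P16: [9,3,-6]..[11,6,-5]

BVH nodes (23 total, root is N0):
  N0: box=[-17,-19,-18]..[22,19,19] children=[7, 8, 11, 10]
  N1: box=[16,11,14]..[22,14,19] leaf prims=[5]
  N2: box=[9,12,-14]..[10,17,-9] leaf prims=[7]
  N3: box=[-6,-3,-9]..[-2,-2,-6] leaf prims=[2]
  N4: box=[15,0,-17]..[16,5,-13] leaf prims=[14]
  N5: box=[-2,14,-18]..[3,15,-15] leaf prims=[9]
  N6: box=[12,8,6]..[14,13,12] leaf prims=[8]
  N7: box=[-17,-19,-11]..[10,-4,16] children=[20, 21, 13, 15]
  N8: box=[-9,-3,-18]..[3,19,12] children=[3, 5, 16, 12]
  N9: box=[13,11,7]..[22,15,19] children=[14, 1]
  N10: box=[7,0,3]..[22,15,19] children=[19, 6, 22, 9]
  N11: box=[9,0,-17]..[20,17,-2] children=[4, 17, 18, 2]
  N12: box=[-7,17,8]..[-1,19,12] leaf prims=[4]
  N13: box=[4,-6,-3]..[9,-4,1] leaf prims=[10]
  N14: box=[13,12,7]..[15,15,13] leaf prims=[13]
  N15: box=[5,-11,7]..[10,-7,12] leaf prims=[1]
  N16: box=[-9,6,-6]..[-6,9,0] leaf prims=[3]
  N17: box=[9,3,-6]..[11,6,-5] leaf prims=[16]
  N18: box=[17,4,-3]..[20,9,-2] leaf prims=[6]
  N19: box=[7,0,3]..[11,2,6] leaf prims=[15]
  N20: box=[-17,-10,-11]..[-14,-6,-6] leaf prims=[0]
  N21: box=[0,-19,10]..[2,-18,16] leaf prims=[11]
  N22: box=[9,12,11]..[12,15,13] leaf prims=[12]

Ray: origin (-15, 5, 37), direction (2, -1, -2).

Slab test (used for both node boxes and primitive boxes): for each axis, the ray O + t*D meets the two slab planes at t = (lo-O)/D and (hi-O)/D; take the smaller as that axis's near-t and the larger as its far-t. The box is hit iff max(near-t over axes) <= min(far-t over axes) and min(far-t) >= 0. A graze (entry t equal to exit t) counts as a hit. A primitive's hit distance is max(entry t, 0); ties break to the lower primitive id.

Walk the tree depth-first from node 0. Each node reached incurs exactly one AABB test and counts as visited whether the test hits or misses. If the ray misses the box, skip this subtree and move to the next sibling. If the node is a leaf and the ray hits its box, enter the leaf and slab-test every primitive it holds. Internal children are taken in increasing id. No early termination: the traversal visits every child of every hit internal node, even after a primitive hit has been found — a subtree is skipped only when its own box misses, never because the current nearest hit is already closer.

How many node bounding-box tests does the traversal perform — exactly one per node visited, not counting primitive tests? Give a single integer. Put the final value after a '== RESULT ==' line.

Walk:
N0 x:[-1,37/2] y:[-14,24] z:[9,55/2] -> hit [9,37/2], descend [7, 8, 10, 11]
  N7 x:[-1,25/2] y:[9,24] z:[21/2,24] -> hit [21/2,25/2], descend [13, 15, 20, 21]
    N13 x:[19/2,12] y:[9,11] z:[18,20] -> miss, prune
    N15 x:[10,25/2] y:[12,16] z:[25/2,15] -> hit [25/2,25/2] leaf, test {P1@t=25/2}
    N20 x:[-1,1/2] y:[11,15] z:[43/2,24] -> miss, prune
    N21 x:[15/2,17/2] y:[23,24] z:[21/2,27/2] -> miss, prune
  N8 x:[3,9] y:[-14,8] z:[25/2,55/2] -> miss, prune
  N10 x:[11,37/2] y:[-10,5] z:[9,17] -> miss, prune
  N11 x:[12,35/2] y:[-12,5] z:[39/2,27] -> miss, prune

9 AABB tests over nodes [0, 7, 13, 15, 20, 21, 8, 10, 11]; 1 leaf entered; closest P1.

== RESULT ==
9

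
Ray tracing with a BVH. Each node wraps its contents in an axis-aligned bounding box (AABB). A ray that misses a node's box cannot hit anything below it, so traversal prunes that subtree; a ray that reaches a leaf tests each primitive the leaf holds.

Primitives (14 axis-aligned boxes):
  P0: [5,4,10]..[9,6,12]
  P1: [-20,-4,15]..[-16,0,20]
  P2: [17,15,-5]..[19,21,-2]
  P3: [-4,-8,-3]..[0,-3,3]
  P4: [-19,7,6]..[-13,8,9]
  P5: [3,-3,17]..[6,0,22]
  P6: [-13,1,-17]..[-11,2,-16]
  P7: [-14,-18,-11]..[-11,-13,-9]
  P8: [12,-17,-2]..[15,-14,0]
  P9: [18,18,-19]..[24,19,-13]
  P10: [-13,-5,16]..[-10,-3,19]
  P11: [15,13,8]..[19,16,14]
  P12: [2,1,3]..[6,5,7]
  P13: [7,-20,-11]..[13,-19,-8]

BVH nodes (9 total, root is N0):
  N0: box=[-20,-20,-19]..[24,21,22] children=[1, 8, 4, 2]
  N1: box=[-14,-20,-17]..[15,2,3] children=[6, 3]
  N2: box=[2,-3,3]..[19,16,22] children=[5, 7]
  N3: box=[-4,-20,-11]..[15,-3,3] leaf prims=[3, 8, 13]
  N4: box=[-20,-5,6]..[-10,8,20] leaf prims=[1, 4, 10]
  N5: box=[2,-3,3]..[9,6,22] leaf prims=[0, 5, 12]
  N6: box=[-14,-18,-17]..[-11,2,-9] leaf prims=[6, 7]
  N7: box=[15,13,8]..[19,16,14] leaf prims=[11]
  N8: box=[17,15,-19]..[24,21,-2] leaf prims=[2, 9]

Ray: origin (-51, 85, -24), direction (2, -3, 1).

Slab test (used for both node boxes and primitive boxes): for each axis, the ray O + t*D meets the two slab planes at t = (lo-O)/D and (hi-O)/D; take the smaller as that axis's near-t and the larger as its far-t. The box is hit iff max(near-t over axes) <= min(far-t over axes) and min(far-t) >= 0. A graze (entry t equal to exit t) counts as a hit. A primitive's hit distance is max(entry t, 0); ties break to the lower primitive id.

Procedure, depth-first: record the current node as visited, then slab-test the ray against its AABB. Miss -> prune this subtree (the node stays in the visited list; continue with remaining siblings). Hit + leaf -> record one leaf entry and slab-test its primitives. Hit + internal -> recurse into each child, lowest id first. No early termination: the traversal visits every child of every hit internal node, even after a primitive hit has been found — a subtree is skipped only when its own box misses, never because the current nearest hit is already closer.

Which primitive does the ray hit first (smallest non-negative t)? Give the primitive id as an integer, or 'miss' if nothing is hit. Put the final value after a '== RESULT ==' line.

Trace the traversal:
N0 x:[31/2,75/2] y:[64/3,35] z:[5,46] -> hit [64/3,35], descend [1, 2, 4, 8]
  N1 x:[37/2,33] y:[83/3,35] z:[7,27] -> miss, prune
  N2 x:[53/2,35] y:[23,88/3] z:[27,46] -> hit [27,88/3], descend [5, 7]
    N5 x:[53/2,30] y:[79/3,88/3] z:[27,46] -> hit [27,88/3] leaf, test {P0(miss), P5(miss), P12@t=27}
    N7 x:[33,35] y:[23,24] z:[32,38] -> miss, prune
  N4 x:[31/2,41/2] y:[77/3,30] z:[30,44] -> miss, prune
  N8 x:[34,75/2] y:[64/3,70/3] z:[5,22] -> miss, prune

order=[0, 1, 2, 5, 7, 4, 8]  |boxes|=7  |leaves|=1  hit=P12

== RESULT ==
12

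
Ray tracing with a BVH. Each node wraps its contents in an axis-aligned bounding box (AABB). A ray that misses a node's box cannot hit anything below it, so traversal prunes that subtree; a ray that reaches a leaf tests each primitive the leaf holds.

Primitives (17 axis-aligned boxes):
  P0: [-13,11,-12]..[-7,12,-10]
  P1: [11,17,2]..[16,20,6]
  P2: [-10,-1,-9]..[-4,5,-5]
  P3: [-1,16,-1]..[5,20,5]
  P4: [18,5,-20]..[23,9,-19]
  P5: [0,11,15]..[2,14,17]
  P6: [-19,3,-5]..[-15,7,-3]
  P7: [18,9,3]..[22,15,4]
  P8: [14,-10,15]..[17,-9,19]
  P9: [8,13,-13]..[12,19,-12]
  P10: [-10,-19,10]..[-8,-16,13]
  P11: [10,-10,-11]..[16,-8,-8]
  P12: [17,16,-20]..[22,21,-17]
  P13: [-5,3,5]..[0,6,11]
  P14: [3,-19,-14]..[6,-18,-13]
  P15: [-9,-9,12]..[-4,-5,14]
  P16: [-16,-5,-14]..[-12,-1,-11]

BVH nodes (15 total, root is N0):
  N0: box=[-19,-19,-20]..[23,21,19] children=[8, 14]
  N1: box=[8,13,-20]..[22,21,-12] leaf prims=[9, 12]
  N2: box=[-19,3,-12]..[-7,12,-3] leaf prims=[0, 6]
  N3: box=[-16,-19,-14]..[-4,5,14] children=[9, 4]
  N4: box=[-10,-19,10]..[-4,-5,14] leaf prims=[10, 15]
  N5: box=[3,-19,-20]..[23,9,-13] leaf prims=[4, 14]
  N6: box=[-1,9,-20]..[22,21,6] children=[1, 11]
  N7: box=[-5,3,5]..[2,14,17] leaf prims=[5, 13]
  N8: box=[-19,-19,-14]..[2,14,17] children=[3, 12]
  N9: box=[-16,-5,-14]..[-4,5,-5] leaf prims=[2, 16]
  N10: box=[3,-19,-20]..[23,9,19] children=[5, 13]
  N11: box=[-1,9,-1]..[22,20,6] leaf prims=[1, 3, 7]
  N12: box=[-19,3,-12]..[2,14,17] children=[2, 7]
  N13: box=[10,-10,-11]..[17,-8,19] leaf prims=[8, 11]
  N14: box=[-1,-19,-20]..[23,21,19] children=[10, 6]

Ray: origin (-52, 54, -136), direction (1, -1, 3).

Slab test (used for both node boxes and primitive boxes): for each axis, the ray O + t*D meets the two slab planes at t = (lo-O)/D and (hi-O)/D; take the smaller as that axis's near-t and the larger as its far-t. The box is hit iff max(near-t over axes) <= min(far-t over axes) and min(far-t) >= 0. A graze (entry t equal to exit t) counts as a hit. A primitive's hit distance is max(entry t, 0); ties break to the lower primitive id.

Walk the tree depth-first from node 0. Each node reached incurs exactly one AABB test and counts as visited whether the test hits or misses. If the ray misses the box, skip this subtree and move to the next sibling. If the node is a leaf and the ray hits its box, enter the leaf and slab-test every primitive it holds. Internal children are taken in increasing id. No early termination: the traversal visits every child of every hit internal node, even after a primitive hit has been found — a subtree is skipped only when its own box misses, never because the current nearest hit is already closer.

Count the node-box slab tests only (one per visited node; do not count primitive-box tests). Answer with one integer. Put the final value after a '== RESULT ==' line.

Traverse from the root:
N0 x:[33,75] y:[33,73] z:[116/3,155/3] -> hit [116/3,155/3], descend [8, 14]
  N8 x:[33,54] y:[40,73] z:[122/3,51] -> hit [122/3,51], descend [3, 12]
    N3 x:[36,48] y:[49,73] z:[122/3,50] -> miss, prune
    N12 x:[33,54] y:[40,51] z:[124/3,51] -> hit [124/3,51], descend [2, 7]
      N2 x:[33,45] y:[42,51] z:[124/3,133/3] -> hit [42,133/3] leaf, test {P0@t=42, P6(miss)}
      N7 x:[47,54] y:[40,51] z:[47,51] -> hit [47,51] leaf, test {P5(miss), P13@t=48}
  N14 x:[51,75] y:[33,73] z:[116/3,155/3] -> hit [51,155/3], descend [6, 10]
    N6 x:[51,74] y:[33,45] z:[116/3,142/3] -> miss, prune
    N10 x:[55,75] y:[45,73] z:[116/3,155/3] -> miss, prune

order=[0, 8, 3, 12, 2, 7, 14, 6, 10]  |boxes|=9  |leaves|=2  hit=P0

== RESULT ==
9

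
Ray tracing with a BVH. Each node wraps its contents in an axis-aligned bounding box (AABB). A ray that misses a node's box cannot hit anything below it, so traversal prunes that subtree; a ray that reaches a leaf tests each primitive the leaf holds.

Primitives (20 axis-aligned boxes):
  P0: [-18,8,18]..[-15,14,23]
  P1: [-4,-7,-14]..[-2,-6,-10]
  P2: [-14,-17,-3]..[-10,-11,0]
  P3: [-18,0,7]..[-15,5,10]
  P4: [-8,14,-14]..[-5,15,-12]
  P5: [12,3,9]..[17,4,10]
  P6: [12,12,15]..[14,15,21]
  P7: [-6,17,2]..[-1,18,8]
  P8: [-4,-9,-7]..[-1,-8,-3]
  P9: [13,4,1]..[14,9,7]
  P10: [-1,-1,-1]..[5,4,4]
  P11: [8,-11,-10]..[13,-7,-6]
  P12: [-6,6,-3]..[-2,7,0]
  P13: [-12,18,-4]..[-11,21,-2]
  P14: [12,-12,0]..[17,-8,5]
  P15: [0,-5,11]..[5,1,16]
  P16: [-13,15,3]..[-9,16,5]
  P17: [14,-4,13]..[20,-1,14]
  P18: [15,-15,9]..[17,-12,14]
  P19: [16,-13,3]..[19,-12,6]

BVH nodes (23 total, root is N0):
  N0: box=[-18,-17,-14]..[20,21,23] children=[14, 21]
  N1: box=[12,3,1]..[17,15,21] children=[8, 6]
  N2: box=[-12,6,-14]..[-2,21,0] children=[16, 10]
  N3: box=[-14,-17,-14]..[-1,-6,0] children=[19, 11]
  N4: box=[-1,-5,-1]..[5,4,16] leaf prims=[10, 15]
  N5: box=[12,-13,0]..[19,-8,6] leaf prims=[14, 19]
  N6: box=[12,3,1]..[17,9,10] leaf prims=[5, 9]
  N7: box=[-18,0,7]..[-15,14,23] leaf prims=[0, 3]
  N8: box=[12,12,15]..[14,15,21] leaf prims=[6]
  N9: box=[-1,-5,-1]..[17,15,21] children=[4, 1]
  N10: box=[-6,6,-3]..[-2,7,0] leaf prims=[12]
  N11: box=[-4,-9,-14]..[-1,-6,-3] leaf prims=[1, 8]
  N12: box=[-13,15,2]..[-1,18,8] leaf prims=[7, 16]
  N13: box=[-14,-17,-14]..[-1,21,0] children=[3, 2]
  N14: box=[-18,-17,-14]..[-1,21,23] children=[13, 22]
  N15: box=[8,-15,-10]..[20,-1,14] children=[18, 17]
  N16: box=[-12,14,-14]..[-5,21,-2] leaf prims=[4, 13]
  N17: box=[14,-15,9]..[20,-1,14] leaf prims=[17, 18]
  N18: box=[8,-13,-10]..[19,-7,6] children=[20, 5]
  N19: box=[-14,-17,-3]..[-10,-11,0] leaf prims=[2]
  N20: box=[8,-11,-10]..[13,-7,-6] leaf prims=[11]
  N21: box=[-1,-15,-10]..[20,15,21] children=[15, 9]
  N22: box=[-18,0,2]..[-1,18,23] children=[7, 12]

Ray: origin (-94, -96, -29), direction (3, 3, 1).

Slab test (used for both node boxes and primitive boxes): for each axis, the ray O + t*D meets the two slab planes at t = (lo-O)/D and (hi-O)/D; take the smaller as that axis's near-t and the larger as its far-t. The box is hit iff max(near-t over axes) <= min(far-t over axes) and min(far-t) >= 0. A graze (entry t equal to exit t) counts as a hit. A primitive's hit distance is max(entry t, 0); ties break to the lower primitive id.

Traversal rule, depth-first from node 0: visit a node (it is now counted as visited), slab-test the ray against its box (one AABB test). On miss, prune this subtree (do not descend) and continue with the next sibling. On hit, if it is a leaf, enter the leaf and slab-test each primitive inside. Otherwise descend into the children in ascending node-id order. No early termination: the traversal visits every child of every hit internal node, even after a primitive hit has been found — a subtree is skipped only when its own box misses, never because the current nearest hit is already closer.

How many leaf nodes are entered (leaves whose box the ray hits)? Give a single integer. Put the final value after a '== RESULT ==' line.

Trace the traversal:
N0 x:[76/3,38] y:[79/3,39] z:[15,52] -> hit [79/3,38], descend [14, 21]
  N14 x:[76/3,31] y:[79/3,39] z:[15,52] -> hit [79/3,31], descend [13, 22]
    N13 x:[80/3,31] y:[79/3,39] z:[15,29] -> hit [80/3,29], descend [2, 3]
      N2 x:[82/3,92/3] y:[34,39] z:[15,29] -> miss, prune
      N3 x:[80/3,31] y:[79/3,30] z:[15,29] -> hit [80/3,29], descend [11, 19]
        N11 x:[30,31] y:[29,30] z:[15,26] -> miss, prune
        N19 x:[80/3,28] y:[79/3,85/3] z:[26,29] -> hit [80/3,28] leaf, test {P2@t=80/3}
    N22 x:[76/3,31] y:[32,38] z:[31,52] -> miss, prune
  N21 x:[31,38] y:[27,37] z:[19,50] -> hit [31,37], descend [9, 15]
    N9 x:[31,37] y:[91/3,37] z:[28,50] -> hit [31,37], descend [1, 4]
      N1 x:[106/3,37] y:[33,37] z:[30,50] -> hit [106/3,37], descend [6, 8]
        N6 x:[106/3,37] y:[33,35] z:[30,39] -> miss, prune
        N8 x:[106/3,36] y:[36,37] z:[44,50] -> miss, prune
      N4 x:[31,33] y:[91/3,100/3] z:[28,45] -> hit [31,33] leaf, test {P10@t=95/3, P15(miss)}
    N15 x:[34,38] y:[27,95/3] z:[19,43] -> miss, prune

Summary -> nodes [0, 14, 13, 2, 3, 11, 19, 22, 21, 9, 1, 6, 8, 4, 15]; box-tests=15; leaf-entries=2; first=P2

== RESULT ==
2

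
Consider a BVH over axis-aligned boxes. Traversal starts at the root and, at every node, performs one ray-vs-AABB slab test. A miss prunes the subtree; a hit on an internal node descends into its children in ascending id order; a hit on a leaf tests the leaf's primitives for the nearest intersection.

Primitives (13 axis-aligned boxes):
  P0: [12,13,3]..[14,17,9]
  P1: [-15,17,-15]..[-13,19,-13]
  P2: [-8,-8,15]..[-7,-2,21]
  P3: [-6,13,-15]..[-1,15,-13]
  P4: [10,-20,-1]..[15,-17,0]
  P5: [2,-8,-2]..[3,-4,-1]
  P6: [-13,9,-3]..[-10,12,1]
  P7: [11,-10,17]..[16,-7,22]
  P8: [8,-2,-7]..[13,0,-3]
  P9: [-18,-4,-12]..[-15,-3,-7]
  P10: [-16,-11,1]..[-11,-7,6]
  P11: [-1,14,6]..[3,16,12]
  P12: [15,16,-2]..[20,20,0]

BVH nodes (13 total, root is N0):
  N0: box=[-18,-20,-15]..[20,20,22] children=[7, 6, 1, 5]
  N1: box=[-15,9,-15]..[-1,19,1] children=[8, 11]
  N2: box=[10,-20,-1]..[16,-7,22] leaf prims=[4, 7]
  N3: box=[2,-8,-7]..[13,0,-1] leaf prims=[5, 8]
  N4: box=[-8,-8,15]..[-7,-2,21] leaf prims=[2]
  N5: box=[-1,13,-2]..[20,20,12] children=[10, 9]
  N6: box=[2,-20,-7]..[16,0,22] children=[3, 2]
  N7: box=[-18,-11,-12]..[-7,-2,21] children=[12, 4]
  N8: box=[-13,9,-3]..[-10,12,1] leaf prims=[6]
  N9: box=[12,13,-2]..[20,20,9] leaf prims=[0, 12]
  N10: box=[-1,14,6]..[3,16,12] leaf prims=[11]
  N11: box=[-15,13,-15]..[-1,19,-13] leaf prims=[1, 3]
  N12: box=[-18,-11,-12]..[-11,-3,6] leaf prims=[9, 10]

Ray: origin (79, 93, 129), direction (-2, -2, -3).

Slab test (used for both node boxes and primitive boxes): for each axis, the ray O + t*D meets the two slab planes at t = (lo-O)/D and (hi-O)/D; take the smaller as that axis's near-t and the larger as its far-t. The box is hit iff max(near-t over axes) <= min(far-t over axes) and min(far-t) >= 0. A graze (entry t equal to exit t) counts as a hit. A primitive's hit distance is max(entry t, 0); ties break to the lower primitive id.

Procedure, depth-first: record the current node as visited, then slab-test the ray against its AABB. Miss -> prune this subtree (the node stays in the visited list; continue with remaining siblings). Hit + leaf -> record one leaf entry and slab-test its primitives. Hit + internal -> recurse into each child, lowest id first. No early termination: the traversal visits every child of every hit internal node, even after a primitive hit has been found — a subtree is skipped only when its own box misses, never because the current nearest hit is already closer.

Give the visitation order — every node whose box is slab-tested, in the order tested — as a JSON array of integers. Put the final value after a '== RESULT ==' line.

Traverse from the root:
N0 x:[59/2,97/2] y:[73/2,113/2] z:[107/3,48] -> hit [73/2,48], descend [1, 5, 6, 7]
  N1 x:[40,47] y:[37,42] z:[128/3,48] -> miss, prune
  N5 x:[59/2,40] y:[73/2,40] z:[39,131/3] -> hit [39,40], descend [9, 10]
    N9 x:[59/2,67/2] y:[73/2,40] z:[40,131/3] -> miss, prune
    N10 x:[38,40] y:[77/2,79/2] z:[39,41] -> hit [39,79/2] leaf, test {P11@t=39}
  N6 x:[63/2,77/2] y:[93/2,113/2] z:[107/3,136/3] -> miss, prune
  N7 x:[43,97/2] y:[95/2,52] z:[36,47] -> miss, prune

Summary -> nodes [0, 1, 5, 9, 10, 6, 7]; box-tests=7; leaf-entries=1; first=P11

== RESULT ==
[0, 1, 5, 9, 10, 6, 7]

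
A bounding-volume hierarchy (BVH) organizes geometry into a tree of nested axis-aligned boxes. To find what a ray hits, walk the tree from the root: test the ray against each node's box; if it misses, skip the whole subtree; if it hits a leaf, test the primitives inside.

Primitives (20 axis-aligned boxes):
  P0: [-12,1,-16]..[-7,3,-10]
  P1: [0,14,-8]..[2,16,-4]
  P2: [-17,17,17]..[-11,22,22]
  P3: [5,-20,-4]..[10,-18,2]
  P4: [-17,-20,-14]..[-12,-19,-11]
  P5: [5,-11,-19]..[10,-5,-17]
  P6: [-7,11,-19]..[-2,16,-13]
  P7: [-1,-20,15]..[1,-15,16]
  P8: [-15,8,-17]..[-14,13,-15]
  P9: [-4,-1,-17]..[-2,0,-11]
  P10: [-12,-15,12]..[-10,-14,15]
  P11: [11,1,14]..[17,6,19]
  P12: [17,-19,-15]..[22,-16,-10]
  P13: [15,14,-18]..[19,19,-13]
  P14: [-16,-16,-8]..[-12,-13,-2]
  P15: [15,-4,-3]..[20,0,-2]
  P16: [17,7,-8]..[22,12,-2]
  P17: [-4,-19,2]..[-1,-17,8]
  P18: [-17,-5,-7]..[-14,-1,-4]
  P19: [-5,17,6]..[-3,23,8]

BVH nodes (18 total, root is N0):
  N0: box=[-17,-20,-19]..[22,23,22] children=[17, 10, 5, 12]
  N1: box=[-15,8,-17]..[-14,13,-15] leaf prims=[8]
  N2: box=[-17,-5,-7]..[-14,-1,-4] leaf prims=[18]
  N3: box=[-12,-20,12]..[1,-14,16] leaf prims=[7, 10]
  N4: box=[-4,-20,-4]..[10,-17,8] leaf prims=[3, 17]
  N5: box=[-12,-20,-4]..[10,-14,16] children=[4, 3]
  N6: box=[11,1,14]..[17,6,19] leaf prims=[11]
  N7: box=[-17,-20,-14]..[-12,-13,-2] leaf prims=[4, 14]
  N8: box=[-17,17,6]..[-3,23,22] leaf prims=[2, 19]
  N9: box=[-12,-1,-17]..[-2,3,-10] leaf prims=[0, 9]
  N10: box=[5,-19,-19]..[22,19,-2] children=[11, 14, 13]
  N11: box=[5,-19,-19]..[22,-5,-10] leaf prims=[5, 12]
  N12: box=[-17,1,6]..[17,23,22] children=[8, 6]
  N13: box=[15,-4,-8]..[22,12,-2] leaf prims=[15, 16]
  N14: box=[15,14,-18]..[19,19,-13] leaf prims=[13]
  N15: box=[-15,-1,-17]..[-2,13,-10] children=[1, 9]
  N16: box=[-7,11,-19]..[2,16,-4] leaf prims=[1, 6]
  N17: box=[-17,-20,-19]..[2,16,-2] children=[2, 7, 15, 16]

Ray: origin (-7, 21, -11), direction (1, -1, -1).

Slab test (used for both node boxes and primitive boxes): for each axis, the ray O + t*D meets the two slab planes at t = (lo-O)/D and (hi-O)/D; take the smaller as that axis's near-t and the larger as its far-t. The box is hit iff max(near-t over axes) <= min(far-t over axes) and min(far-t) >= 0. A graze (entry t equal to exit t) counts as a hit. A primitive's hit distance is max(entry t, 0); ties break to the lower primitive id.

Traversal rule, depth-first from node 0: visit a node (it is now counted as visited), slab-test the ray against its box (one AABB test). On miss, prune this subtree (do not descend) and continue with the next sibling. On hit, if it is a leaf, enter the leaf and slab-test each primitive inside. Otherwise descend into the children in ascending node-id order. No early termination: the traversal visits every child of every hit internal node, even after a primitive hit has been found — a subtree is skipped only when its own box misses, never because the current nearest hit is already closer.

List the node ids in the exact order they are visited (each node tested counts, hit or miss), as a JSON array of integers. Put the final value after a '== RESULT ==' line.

Traverse from the root:
N0 x:[-10,29] y:[-2,41] z:[-33,8] -> hit [-2,8], descend [5, 10, 12, 17]
  N5 x:[-5,17] y:[35,41] z:[-27,-7] -> miss, prune
  N10 x:[12,29] y:[2,40] z:[-9,8] -> miss, prune
  N12 x:[-10,24] y:[-2,20] z:[-33,-17] -> miss, prune
  N17 x:[-10,9] y:[5,41] z:[-9,8] -> hit [5,8], descend [2, 7, 15, 16]
    N2 x:[-10,-7] y:[22,26] z:[-7,-4] -> miss, prune
    N7 x:[-10,-5] y:[34,41] z:[-9,3] -> miss, prune
    N15 x:[-8,5] y:[8,22] z:[-1,6] -> miss, prune
    N16 x:[0,9] y:[5,10] z:[-7,8] -> hit [5,8] leaf, test {P1(miss), P6@t=5}

Summary -> nodes [0, 5, 10, 12, 17, 2, 7, 15, 16]; box-tests=9; leaf-entries=1; first=P6

== RESULT ==
[0, 5, 10, 12, 17, 2, 7, 15, 16]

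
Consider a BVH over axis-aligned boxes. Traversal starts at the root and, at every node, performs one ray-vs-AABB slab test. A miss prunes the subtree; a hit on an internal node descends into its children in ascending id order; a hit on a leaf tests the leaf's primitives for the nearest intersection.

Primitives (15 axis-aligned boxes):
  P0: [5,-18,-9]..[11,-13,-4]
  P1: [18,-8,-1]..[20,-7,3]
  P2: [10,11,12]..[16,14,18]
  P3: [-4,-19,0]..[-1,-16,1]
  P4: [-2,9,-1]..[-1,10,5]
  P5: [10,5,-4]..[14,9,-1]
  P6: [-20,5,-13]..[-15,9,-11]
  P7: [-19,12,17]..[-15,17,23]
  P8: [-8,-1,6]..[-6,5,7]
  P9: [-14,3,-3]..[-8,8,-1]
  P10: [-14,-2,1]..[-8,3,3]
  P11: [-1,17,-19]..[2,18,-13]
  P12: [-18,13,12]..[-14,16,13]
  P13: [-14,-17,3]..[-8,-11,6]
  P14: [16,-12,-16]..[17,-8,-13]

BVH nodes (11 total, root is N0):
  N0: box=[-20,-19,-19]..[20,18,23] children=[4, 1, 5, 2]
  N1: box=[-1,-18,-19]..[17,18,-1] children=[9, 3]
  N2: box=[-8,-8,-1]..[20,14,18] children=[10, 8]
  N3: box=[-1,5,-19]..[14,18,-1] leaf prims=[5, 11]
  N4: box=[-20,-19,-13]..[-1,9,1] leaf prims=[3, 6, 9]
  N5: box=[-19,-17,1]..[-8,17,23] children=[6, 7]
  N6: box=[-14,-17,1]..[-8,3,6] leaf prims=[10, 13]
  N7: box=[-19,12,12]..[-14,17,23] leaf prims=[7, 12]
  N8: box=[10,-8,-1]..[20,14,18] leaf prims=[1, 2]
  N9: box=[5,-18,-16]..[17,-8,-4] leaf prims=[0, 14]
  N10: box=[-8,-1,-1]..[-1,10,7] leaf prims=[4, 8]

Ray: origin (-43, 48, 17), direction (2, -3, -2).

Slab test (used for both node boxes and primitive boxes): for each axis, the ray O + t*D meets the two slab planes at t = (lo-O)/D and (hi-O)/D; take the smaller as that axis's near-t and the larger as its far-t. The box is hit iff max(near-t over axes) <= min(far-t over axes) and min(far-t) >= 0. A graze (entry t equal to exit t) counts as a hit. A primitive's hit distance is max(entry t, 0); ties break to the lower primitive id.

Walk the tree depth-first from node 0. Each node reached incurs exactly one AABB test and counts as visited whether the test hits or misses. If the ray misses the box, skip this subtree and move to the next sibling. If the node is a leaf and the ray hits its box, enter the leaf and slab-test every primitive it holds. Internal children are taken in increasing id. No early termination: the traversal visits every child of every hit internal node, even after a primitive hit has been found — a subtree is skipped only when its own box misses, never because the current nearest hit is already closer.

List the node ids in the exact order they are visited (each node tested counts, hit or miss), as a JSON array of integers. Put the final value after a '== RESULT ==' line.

Walk:
N0 x:[23/2,63/2] y:[10,67/3] z:[-3,18] -> hit [23/2,18], descend [1, 2, 4, 5]
  N1 x:[21,30] y:[10,22] z:[9,18] -> miss, prune
  N2 x:[35/2,63/2] y:[34/3,56/3] z:[-1/2,9] -> miss, prune
  N4 x:[23/2,21] y:[13,67/3] z:[8,15] -> hit [13,15] leaf, test {P3(miss), P6@t=14, P9(miss)}
  N5 x:[12,35/2] y:[31/3,65/3] z:[-3,8] -> miss, prune

Summary -> nodes [0, 1, 2, 4, 5]; box-tests=5; leaf-entries=1; first=P6

== RESULT ==
[0, 1, 2, 4, 5]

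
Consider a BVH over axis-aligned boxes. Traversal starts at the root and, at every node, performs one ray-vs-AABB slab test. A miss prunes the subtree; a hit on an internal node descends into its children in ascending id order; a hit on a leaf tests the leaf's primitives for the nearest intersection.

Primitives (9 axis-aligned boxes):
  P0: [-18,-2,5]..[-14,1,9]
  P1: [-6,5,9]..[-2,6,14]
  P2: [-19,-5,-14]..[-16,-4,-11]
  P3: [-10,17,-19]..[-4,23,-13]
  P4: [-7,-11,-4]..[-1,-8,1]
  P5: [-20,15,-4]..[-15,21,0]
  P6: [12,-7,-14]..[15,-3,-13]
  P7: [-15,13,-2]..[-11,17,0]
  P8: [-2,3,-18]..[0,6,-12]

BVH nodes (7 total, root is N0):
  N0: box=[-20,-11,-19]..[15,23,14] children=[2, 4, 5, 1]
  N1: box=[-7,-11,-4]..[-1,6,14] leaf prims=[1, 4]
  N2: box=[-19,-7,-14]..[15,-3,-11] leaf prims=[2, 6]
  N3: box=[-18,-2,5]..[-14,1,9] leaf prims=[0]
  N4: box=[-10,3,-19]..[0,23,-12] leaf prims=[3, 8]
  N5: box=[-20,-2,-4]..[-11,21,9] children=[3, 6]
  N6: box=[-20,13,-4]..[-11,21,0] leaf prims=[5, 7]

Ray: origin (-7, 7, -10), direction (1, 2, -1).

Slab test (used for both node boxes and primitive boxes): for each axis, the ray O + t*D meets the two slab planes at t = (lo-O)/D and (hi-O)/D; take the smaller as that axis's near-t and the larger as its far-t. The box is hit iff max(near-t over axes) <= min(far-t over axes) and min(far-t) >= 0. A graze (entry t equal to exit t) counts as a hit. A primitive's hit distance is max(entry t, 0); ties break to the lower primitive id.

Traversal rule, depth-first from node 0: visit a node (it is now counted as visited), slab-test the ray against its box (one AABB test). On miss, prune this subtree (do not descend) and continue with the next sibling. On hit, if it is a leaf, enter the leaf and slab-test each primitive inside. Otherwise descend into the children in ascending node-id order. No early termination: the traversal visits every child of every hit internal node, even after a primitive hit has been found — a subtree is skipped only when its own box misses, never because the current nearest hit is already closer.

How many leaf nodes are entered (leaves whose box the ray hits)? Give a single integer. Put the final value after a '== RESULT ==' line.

Trace the traversal:
N0 x:[-13,22] y:[-9,8] z:[-24,9] -> hit [-9,8], descend [1, 2, 4, 5]
  N1 x:[0,6] y:[-9,-1/2] z:[-24,-6] -> miss, prune
  N2 x:[-12,22] y:[-7,-5] z:[1,4] -> miss, prune
  N4 x:[-3,7] y:[-2,8] z:[2,9] -> hit [2,7] leaf, test {P3(miss), P8(miss)}
  N5 x:[-13,-4] y:[-9/2,7] z:[-19,-6] -> miss, prune

Summary -> nodes [0, 1, 2, 4, 5]; box-tests=5; leaf-entries=1; first=miss

== RESULT ==
1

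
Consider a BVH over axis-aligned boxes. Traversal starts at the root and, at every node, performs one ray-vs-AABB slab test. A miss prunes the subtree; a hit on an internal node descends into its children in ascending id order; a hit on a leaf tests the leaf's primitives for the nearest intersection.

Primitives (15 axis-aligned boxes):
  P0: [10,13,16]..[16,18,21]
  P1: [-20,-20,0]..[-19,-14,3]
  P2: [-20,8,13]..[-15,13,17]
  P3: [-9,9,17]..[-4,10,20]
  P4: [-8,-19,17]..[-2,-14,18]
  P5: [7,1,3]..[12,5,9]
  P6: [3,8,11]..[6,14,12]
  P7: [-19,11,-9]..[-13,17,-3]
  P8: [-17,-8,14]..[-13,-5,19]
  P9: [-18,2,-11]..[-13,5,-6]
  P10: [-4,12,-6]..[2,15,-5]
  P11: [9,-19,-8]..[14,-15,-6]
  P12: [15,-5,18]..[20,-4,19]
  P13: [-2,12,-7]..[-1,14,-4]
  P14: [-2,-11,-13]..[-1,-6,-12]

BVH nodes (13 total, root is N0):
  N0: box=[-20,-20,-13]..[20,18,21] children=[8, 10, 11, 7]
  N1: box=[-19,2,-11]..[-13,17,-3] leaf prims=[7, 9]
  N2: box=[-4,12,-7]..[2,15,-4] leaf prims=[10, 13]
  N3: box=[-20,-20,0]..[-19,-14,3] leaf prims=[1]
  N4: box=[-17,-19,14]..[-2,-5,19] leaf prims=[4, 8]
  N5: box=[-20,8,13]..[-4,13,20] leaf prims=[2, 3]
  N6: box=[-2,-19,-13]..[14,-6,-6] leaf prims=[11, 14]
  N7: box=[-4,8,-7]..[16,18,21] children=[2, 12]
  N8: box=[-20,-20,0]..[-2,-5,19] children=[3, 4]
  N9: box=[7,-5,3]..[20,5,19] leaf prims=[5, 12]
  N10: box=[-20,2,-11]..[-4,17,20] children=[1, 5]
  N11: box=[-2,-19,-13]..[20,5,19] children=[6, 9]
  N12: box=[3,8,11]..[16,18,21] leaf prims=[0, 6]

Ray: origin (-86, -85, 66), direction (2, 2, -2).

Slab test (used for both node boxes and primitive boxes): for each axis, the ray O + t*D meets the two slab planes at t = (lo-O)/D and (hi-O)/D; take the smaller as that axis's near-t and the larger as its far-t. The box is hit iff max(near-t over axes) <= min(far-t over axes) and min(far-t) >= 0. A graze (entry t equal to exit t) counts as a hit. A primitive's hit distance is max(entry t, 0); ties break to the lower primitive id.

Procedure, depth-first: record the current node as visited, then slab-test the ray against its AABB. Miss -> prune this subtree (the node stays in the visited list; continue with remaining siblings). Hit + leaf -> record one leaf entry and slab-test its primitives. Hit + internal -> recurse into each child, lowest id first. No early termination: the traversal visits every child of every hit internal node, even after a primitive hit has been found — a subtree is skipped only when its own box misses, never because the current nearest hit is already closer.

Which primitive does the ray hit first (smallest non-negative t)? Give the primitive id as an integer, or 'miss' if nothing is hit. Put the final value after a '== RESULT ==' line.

Traverse from the root:
N0 x:[33,53] y:[65/2,103/2] z:[45/2,79/2] -> hit [33,79/2], descend [7, 8, 10, 11]
  N7 x:[41,51] y:[93/2,103/2] z:[45/2,73/2] -> miss, prune
  N8 x:[33,42] y:[65/2,40] z:[47/2,33] -> hit [33,33], descend [3, 4]
    N3 x:[33,67/2] y:[65/2,71/2] z:[63/2,33] -> hit [33,33] leaf, test {P1@t=33}
    N4 x:[69/2,42] y:[33,40] z:[47/2,26] -> miss, prune
  N10 x:[33,41] y:[87/2,51] z:[23,77/2] -> miss, prune
  N11 x:[42,53] y:[33,45] z:[47/2,79/2] -> miss, prune

Summary -> nodes [0, 7, 8, 3, 4, 10, 11]; box-tests=7; leaf-entries=1; first=P1

== RESULT ==
1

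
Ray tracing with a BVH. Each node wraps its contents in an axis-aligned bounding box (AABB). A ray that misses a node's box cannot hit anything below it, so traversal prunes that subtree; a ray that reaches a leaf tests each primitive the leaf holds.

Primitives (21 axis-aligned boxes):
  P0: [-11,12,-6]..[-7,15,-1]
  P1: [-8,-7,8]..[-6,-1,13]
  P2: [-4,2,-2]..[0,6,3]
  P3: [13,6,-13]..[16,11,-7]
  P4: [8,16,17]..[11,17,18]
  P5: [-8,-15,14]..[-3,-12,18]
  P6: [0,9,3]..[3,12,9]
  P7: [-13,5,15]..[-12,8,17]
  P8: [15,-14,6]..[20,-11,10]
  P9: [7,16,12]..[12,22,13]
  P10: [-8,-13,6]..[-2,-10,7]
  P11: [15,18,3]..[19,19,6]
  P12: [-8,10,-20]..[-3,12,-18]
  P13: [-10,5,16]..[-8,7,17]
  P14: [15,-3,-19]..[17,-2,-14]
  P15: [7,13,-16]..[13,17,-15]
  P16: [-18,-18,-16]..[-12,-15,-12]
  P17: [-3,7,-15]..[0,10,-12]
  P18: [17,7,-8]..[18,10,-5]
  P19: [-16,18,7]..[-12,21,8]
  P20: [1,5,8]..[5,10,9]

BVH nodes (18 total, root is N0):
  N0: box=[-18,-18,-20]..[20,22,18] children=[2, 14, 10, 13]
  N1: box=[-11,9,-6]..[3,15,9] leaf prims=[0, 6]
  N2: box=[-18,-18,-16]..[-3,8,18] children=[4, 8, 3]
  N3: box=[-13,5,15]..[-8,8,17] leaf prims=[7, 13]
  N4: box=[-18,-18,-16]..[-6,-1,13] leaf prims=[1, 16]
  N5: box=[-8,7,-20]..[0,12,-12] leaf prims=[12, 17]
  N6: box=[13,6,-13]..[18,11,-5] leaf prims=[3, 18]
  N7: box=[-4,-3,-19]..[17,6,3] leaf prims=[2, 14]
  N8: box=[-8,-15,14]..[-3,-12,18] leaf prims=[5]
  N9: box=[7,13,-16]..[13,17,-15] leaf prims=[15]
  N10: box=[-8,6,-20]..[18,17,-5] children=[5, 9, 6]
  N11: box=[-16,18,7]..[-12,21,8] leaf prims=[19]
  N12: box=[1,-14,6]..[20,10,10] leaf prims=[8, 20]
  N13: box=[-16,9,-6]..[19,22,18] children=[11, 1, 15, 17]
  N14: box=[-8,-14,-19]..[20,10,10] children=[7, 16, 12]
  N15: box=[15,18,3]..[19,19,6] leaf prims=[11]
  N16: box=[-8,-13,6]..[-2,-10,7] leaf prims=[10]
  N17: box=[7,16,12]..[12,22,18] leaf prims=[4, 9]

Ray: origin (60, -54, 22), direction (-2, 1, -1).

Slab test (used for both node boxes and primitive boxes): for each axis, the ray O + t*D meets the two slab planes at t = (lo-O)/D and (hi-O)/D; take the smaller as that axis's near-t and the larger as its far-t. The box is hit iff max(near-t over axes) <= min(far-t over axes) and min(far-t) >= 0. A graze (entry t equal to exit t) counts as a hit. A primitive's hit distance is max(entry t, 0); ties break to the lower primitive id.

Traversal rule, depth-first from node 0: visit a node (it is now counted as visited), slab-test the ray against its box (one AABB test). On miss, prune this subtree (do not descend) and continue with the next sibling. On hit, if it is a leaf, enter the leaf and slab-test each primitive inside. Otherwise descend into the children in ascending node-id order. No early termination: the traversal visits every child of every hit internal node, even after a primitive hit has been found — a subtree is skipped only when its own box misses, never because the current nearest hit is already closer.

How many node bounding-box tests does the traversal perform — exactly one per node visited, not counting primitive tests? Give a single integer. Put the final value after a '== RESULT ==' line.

Trace the traversal:
N0 x:[20,39] y:[36,76] z:[4,42] -> hit [36,39], descend [2, 10, 13, 14]
  N2 x:[63/2,39] y:[36,62] z:[4,38] -> hit [36,38], descend [3, 4, 8]
    N3 x:[34,73/2] y:[59,62] z:[5,7] -> miss, prune
    N4 x:[33,39] y:[36,53] z:[9,38] -> hit [36,38] leaf, test {P1(miss), P16@t=36}
    N8 x:[63/2,34] y:[39,42] z:[4,8] -> miss, prune
  N10 x:[21,34] y:[60,71] z:[27,42] -> miss, prune
  N13 x:[41/2,38] y:[63,76] z:[4,28] -> miss, prune
  N14 x:[20,34] y:[40,64] z:[12,41] -> miss, prune

8 AABB tests over nodes [0, 2, 3, 4, 8, 10, 13, 14]; 1 leaf entered; closest P16.

== RESULT ==
8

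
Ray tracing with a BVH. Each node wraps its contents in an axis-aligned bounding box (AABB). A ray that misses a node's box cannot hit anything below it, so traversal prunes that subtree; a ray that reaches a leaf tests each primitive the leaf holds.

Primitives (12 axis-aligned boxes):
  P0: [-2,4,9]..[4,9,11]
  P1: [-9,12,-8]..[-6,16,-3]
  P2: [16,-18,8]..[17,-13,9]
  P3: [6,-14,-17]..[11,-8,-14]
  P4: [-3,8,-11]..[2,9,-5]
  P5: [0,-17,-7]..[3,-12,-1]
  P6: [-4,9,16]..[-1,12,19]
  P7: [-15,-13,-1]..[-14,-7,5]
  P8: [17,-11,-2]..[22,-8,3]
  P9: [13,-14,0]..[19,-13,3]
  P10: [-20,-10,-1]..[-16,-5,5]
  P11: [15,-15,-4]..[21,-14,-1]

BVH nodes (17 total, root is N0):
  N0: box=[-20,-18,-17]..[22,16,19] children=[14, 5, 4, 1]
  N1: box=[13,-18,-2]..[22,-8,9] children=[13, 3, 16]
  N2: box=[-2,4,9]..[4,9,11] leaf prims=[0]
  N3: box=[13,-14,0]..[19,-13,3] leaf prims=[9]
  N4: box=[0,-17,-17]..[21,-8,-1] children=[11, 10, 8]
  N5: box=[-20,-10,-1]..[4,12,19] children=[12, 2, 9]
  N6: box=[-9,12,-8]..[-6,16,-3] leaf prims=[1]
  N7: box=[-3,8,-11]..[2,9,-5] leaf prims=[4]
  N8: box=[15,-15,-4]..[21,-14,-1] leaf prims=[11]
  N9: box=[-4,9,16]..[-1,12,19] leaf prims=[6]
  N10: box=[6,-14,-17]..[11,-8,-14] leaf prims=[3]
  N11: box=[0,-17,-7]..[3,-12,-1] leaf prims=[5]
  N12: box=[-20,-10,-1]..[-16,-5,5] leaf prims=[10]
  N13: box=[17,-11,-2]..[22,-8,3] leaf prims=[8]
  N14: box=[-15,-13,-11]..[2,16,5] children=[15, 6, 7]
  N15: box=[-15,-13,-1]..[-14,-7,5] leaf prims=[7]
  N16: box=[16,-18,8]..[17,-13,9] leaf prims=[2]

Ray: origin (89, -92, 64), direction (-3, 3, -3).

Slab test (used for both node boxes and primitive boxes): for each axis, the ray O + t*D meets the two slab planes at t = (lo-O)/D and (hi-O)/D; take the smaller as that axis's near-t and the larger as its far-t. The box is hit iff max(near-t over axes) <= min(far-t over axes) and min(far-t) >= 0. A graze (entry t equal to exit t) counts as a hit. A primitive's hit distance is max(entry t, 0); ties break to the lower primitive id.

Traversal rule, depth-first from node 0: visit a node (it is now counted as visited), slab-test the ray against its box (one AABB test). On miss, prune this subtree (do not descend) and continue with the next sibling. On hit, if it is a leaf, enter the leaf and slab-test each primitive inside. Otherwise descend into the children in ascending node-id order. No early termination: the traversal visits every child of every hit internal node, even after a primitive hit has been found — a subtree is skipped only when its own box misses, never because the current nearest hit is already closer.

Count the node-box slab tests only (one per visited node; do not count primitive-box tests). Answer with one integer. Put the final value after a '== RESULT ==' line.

Traverse from the root:
N0 x:[67/3,109/3] y:[74/3,36] z:[15,27] -> hit [74/3,27], descend [1, 4, 5, 14]
  N1 x:[67/3,76/3] y:[74/3,28] z:[55/3,22] -> miss, prune
  N4 x:[68/3,89/3] y:[25,28] z:[65/3,27] -> hit [25,27], descend [8, 10, 11]
    N8 x:[68/3,74/3] y:[77/3,26] z:[65/3,68/3] -> miss, prune
    N10 x:[26,83/3] y:[26,28] z:[26,27] -> hit [26,27] leaf, test {P3@t=26}
    N11 x:[86/3,89/3] y:[25,80/3] z:[65/3,71/3] -> miss, prune
  N5 x:[85/3,109/3] y:[82/3,104/3] z:[15,65/3] -> miss, prune
  N14 x:[29,104/3] y:[79/3,36] z:[59/3,25] -> miss, prune

Visited [0, 1, 4, 8, 10, 11, 5, 14]. Tests: 8 box, 1 leaf. Nearest: P3.

== RESULT ==
8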